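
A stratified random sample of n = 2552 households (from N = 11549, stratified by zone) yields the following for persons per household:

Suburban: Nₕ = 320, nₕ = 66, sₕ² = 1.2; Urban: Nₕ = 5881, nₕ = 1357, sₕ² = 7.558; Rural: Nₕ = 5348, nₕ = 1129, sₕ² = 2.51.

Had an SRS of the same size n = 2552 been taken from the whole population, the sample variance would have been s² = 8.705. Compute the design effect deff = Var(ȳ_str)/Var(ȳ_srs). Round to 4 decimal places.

Var(ȳ_str) = Σ Wₕ²(1−fₕ)sₕ²/nₕ with Wₕ = Nₕ/11549:
  Suburban: (320/11549)²·(1−66/320)·1.2/66 = 1.1079808 × 10^-5
  Urban: (5881/11549)²·(1−1357/5881)·7.558/1357 = 0.0011109949
  Rural: (5348/11549)²·(1−1129/5348)·2.51/1129 = 3.7609013 × 10^-4
  → Var(ȳ_str) = 0.0014981648.
Var(ȳ_srs) = (1 − 2552/11549)·8.705/2552 = 0.0026573052.
deff = 0.0014981648 / 0.0026573052 = 0.5638.

0.5638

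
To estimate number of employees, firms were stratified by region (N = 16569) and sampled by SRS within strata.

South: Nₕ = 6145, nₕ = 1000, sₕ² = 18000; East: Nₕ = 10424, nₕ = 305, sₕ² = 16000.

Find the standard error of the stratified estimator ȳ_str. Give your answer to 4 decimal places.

4.7147

Var(ȳ_str) = Σₕ Wₕ²(1 − fₕ)sₕ²/nₕ with Wₕ = Nₕ/N, N = 16569.
South: Wₕ = 0.37087332; term = 0.37087332²·(1 − 0.16273393)·18000/1000 = 2.0729421.
East: Wₕ = 0.62912668; term = 0.62912668²·(1 − 0.02925940)·16000/305 = 20.155777.
Sum = 22.228719.
SE = √(22.228719) = 4.7147.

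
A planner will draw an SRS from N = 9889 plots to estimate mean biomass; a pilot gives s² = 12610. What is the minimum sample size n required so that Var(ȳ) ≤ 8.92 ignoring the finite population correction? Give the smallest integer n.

1414

Without fpc, n₀ = s²/D = 12610/8.92 = 1413.6771.
Rounding up, n = 1414.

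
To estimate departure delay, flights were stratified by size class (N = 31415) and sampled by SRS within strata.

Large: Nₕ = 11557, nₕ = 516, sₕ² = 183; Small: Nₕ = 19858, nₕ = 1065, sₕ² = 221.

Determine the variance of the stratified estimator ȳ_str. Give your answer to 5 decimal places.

Var(ȳ_str) = Σₕ Wₕ²(1 − fₕ)sₕ²/nₕ with Wₕ = Nₕ/N, N = 31415.
Large: Wₕ = 0.36788159; term = 0.36788159²·(1 − 0.04464827)·183/516 = 0.045854376.
Small: Wₕ = 0.63211841; term = 0.63211841²·(1 − 0.05363078)·221/1065 = 0.078469369.
Sum = 0.12432375.

0.12432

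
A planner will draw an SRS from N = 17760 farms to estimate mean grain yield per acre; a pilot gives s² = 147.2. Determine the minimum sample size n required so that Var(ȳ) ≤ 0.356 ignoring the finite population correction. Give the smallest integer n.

414

Without fpc, n₀ = s²/D = 147.2/0.356 = 413.4831.
Rounding up, n = 414.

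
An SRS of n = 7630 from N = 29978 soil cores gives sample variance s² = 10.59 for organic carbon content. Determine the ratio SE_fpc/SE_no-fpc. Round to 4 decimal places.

f = n/N = 7630/29978 = 0.25451998.
SE_no-fpc = √(s²/n) = 0.037255098; SE_fpc = √((1−f)s²/n) = 0.032166493.
Ratio = √(1−f) = 0.86341185.

0.8634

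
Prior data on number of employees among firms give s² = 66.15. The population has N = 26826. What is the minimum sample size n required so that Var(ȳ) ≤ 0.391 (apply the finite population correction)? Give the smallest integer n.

169

Without fpc, n₀ = s²/D = 66.15/0.391 = 169.1816.
With fpc, (1 − n/N)·s²/n ≤ D requires n ≥ n₀/(1 + n₀/N) = 169.1816/(1 + 169.1816/26826) = 168.1213.
Rounding up, n = 169.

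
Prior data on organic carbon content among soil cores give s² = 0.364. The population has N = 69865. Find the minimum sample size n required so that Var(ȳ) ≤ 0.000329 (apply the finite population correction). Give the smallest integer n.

1090

Without fpc, n₀ = s²/D = 0.364/0.000329 = 1106.3830.
With fpc, (1 − n/N)·s²/n ≤ D requires n ≥ n₀/(1 + n₀/N) = 1106.3830/(1 + 1106.3830/69865) = 1089.1354.
Rounding up, n = 1090.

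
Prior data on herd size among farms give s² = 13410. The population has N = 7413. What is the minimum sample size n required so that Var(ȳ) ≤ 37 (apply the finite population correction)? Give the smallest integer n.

346

Without fpc, n₀ = s²/D = 13410/37 = 362.4324.
With fpc, (1 − n/N)·s²/n ≤ D requires n ≥ n₀/(1 + n₀/N) = 362.4324/(1 + 362.4324/7413) = 345.5385.
Rounding up, n = 346.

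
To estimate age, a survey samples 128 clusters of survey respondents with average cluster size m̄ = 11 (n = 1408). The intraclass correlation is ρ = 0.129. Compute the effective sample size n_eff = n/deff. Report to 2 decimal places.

deff = 1 + (11 − 1)·0.129 = 1 + 1.29 = 2.29.
n_eff = 1408 / 2.29 = 614.85.

614.85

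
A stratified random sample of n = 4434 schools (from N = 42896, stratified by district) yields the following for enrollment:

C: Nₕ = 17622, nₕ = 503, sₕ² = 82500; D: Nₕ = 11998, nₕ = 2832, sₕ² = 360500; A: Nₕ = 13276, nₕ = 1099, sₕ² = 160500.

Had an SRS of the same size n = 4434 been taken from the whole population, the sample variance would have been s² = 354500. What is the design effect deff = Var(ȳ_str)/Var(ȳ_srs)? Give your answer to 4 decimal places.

Var(ȳ_str) = Σ Wₕ²(1−fₕ)sₕ²/nₕ with Wₕ = Nₕ/42896:
  C: (17622/42896)²·(1−503/17622)·82500/503 = 26.8897
  D: (11998/42896)²·(1−2832/11998)·360500/2832 = 7.607941
  A: (13276/42896)²·(1−1099/13276)·160500/1099 = 12.830728
  → Var(ȳ_str) = 47.328369.
Var(ȳ_srs) = (1 − 4434/42896)·354500/4434 = 71.68621.
deff = 47.328369 / 71.68621 = 0.6602.

0.6602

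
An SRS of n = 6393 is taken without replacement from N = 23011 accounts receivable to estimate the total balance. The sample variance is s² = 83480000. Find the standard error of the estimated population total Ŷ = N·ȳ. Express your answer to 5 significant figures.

2.2346 × 10^6

Var(Ŷ) = N²·Var(ȳ) = N²·(1 − n/N)·s²/n.
f = 6393/23011 = 0.27782365; Var(ȳ) = 0.72217635·83480000/6393 = 9430.2021.
Var(Ŷ) = 23011² · 9430.2021 = 4.9933497 × 10^12.
SE(Ŷ) = √(4.9933497 × 10^12) = 2.2346 × 10^6.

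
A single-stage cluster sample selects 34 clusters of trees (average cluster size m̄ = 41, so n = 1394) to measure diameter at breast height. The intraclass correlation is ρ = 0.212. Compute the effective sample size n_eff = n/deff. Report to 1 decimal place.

147.0

deff = 1 + (41 − 1)·0.212 = 1 + 8.48 = 9.48.
n_eff = 1394 / 9.48 = 147.0.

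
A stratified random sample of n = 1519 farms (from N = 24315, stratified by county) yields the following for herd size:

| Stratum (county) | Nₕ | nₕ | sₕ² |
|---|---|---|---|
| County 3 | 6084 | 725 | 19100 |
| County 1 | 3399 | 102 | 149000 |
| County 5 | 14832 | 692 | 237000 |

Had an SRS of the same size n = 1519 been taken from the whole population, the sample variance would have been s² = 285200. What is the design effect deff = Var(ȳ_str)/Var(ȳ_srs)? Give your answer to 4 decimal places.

0.8557

Var(ȳ_str) = Σ Wₕ²(1−fₕ)sₕ²/nₕ with Wₕ = Nₕ/24315:
  County 3: (6084/24315)²·(1−725/6084)·19100/725 = 1.4528466
  County 1: (3399/24315)²·(1−102/3399)·149000/102 = 27.689025
  County 5: (14832/24315)²·(1−692/14832)·237000/692 = 121.49064
  → Var(ȳ_str) = 150.63251.
Var(ȳ_srs) = (1 − 1519/24315)·285200/1519 = 176.02572.
deff = 150.63251 / 176.02572 = 0.8557.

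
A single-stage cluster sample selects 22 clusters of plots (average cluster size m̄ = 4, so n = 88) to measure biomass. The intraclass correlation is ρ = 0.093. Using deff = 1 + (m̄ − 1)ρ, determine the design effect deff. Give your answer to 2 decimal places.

1.28

deff = 1 + (4 − 1)·0.093 = 1 + 0.279 = 1.279.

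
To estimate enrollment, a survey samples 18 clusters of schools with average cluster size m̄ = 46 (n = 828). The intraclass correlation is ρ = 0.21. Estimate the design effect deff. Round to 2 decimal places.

deff = 1 + (46 − 1)·0.21 = 1 + 9.45 = 10.45.

10.45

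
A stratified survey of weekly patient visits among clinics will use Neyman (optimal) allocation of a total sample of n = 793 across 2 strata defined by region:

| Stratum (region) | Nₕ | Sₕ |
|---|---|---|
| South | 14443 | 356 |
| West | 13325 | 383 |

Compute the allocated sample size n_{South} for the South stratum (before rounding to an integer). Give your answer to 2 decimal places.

Neyman allocation: nₕ = n·NₕSₕ / Σⱼ NⱼSⱼ.
Σ NⱼSⱼ = 14443·356 + 13325·383 = 1.0245183 × 10^7.
n_{South} = 793·14443·356 / (1.0245183 × 10^7) = 397.98.

397.98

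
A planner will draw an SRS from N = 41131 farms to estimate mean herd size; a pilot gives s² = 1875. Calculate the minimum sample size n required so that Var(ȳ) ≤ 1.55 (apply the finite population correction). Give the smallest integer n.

Without fpc, n₀ = s²/D = 1875/1.55 = 1209.6774.
With fpc, (1 − n/N)·s²/n ≤ D requires n ≥ n₀/(1 + n₀/N) = 1209.6774/(1 + 1209.6774/41131) = 1175.1168.
Rounding up, n = 1176.

1176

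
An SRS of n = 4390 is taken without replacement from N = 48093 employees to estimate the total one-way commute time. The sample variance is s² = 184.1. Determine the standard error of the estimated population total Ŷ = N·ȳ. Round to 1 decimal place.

Var(Ŷ) = N²·Var(ȳ) = N²·(1 − n/N)·s²/n.
f = 4390/48093 = 0.09128148; Var(ȳ) = 0.90871852·184.1/4390 = 0.038108219.
Var(Ŷ) = 48093² · 0.038108219 = 8.8141896 × 10^7.
SE(Ŷ) = √(8.8141896 × 10^7) = 9388.4.

9388.4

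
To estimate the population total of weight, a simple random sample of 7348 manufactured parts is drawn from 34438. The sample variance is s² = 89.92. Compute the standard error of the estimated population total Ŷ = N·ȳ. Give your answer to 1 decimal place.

3378.8

Var(Ŷ) = N²·Var(ȳ) = N²·(1 − n/N)·s²/n.
f = 7348/34438 = 0.21336895; Var(ȳ) = 0.78663105·89.92/7348 = 0.0096262743.
Var(Ŷ) = 34438² · 0.0096262743 = 1.1416529 × 10^7.
SE(Ŷ) = √(1.1416529 × 10^7) = 3378.8.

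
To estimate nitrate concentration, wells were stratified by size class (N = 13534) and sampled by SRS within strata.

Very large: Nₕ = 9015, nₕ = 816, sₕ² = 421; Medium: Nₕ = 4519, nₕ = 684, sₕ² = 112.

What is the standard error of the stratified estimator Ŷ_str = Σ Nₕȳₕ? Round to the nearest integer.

Var(Ŷ_str) = Σₕ Nₕ²(1 − fₕ)sₕ²/nₕ.
Very large: 9015²·(1 − 816/9015)·421/816 = 3.8134544 × 10^7.
Medium: 4519²·(1 − 684/4519)·112/684 = 2.8377206 × 10^6.
Sum = 4.0972265 × 10^7.
SE = √(4.0972265 × 10^7) = 6401.

6401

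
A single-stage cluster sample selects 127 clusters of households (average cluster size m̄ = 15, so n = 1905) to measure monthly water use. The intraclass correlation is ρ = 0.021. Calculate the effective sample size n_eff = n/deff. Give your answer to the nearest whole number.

deff = 1 + (15 − 1)·0.021 = 1 + 0.294 = 1.294.
n_eff = 1905 / 1.294 = 1472.

1472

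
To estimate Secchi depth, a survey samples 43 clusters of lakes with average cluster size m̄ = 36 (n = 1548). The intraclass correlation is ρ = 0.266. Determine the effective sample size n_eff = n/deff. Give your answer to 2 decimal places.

deff = 1 + (36 − 1)·0.266 = 1 + 9.31 = 10.31.
n_eff = 1548 / 10.31 = 150.15.

150.15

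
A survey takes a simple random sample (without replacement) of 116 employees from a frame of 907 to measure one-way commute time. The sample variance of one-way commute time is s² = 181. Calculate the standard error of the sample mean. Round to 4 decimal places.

1.1665

Under SRS without replacement, Var(ȳ) = (1 − f)·s²/n with f = n/N = 116/907 = 0.12789416.
Var(ȳ) = (1 − 0.12789416)·181/116 = 0.87210584·1.5603448 = 1.3607858.
SE(ȳ) = √(1.3607858) = 1.1665.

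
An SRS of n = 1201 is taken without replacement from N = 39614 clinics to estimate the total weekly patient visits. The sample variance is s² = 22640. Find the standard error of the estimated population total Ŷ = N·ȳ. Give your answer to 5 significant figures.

169370

Var(Ŷ) = N²·Var(ȳ) = N²·(1 − n/N)·s²/n.
f = 1201/39614 = 0.03031756; Var(ȳ) = 0.96968244·22640/1201 = 18.279442.
Var(Ŷ) = 39614² · 18.279442 = 2.8685362 × 10^10.
SE(Ŷ) = √(2.8685362 × 10^10) = 169370.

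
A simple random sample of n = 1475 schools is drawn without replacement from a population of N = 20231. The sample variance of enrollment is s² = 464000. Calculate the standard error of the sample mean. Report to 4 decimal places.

Under SRS without replacement, Var(ȳ) = (1 − f)·s²/n with f = n/N = 1475/20231 = 0.07290791.
Var(ȳ) = (1 − 0.07290791)·464000/1475 = 0.92709209·314.57627 = 291.64117.
SE(ȳ) = √(291.64117) = 17.0775.

17.0775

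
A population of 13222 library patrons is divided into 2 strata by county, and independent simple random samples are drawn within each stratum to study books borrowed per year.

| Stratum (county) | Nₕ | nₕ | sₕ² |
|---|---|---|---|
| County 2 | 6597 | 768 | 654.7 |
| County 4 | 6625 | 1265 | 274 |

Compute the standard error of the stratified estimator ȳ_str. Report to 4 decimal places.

0.4812

Var(ȳ_str) = Σₕ Wₕ²(1 − fₕ)sₕ²/nₕ with Wₕ = Nₕ/N, N = 13222.
County 2: Wₕ = 0.49894116; term = 0.49894116²·(1 − 0.11641655)·654.7/768 = 0.18751126.
County 4: Wₕ = 0.50105884; term = 0.50105884²·(1 − 0.19094340)·274/1265 = 0.043996325.
Sum = 0.23150759.
SE = √(0.23150759) = 0.4812.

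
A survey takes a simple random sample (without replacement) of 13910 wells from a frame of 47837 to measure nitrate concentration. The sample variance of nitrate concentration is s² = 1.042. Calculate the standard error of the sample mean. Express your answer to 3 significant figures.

Under SRS without replacement, Var(ȳ) = (1 − f)·s²/n with f = n/N = 13910/47837 = 0.29077910.
Var(ȳ) = (1 − 0.29077910)·1.042/13910 = 0.70922090·7.4910137 × 10^-5 = 5.3127834 × 10^-5.
SE(ȳ) = √(5.3127834 × 10^-5) = 0.00729.

0.00729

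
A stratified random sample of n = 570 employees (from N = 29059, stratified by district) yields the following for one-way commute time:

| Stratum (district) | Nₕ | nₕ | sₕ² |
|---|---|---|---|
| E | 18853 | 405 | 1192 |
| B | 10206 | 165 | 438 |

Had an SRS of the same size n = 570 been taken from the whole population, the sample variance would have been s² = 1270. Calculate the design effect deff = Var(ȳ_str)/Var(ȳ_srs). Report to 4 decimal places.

Var(ȳ_str) = Σ Wₕ²(1−fₕ)sₕ²/nₕ with Wₕ = Nₕ/29059:
  E: (18853/29059)²·(1−405/18853)·1192/405 = 1.2122429
  B: (10206/29059)²·(1−165/10206)·438/165 = 0.3221524
  → Var(ȳ_str) = 1.5343953.
Var(ȳ_srs) = (1 − 570/29059)·1270/570 = 2.184366.
deff = 1.5343953 / 2.184366 = 0.7024.

0.7024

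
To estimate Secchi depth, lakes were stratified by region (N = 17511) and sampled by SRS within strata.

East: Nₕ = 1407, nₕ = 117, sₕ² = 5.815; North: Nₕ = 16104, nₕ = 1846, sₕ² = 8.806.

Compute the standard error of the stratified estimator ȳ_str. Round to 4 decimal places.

0.0622

Var(ȳ_str) = Σₕ Wₕ²(1 − fₕ)sₕ²/nₕ with Wₕ = Nₕ/N, N = 17511.
East: Wₕ = 0.08034949; term = 0.08034949²·(1 − 0.08315565)·5.815/117 = 2.9418855 × 10^-4.
North: Wₕ = 0.91965051; term = 0.91965051²·(1 − 0.11462991)·8.806/1846 = 0.0035720494.
Sum = 0.003866238.
SE = √(0.003866238) = 0.0622.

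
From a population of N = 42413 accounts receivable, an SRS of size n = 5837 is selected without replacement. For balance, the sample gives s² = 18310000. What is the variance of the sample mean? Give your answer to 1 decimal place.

Under SRS without replacement, Var(ȳ) = (1 − f)·s²/n with f = n/N = 5837/42413 = 0.13762290.
Var(ȳ) = (1 − 0.13762290)·18310000/5837 = 0.86237710·3136.8854 = 2705.1781.

2705.2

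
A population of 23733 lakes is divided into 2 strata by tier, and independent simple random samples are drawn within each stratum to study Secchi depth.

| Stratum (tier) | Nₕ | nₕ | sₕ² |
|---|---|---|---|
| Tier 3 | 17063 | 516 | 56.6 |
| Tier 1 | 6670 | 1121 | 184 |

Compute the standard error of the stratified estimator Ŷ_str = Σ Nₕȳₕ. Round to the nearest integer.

Var(Ŷ_str) = Σₕ Nₕ²(1 − fₕ)sₕ²/nₕ.
Tier 3: 17063²·(1 − 516/17063)·56.6/516 = 3.0970013 × 10^7.
Tier 1: 6670²·(1 − 1121/6670)·184/1121 = 6.0750907 × 10^6.
Sum = 3.7045104 × 10^7.
SE = √(3.7045104 × 10^7) = 6086.

6086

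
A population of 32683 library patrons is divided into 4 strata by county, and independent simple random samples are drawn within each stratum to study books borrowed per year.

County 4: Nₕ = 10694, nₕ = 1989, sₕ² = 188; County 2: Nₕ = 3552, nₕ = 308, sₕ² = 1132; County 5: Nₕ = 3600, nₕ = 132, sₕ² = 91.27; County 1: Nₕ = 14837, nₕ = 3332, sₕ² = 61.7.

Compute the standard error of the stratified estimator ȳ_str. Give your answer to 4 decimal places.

Var(ȳ_str) = Σₕ Wₕ²(1 − fₕ)sₕ²/nₕ with Wₕ = Nₕ/N, N = 32683.
County 4: Wₕ = 0.32720375; term = 0.32720375²·(1 − 0.18599215)·188/1989 = 0.0082373628.
County 2: Wₕ = 0.10868035; term = 0.10868035²·(1 − 0.08671171)·1132/308 = 0.039646576.
County 5: Wₕ = 0.11014901; term = 0.11014901²·(1 − 0.03666667)·91.27/132 = 0.0080814982.
County 1: Wₕ = 0.45396689; term = 0.45396689²·(1 − 0.22457370)·61.7/3332 = 0.0029591642.
Sum = 0.058924601.
SE = √(0.058924601) = 0.2427.

0.2427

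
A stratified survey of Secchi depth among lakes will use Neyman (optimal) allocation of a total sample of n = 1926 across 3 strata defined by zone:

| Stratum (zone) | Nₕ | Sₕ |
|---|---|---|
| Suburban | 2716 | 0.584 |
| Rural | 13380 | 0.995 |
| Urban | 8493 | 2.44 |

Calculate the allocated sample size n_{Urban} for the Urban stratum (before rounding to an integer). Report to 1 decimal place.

1120.4

Neyman allocation: nₕ = n·NₕSₕ / Σⱼ NⱼSⱼ.
Σ NⱼSⱼ = 2716·0.584 + 13380·0.995 + 8493·2.44 = 35622.164.
n_{Urban} = 1926·8493·2.44 / 35622.164 = 1120.4.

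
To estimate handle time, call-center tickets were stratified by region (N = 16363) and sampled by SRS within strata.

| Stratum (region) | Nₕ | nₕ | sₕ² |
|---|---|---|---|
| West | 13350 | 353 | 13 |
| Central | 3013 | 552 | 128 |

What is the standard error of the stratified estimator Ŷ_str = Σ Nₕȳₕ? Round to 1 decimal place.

Var(Ŷ_str) = Σₕ Nₕ²(1 − fₕ)sₕ²/nₕ.
West: 13350²·(1 − 353/13350)·13/353 = 6.3898848 × 10^6.
Central: 3013²·(1 − 552/3013)·128/552 = 1.7194187 × 10^6.
Sum = 8.1093035 × 10^6.
SE = √(8.1093035 × 10^6) = 2847.7.

2847.7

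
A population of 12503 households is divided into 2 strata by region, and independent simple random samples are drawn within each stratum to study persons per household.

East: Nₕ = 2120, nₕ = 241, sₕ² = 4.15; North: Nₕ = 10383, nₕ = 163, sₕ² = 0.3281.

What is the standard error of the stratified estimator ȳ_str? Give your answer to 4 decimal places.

Var(ȳ_str) = Σₕ Wₕ²(1 − fₕ)sₕ²/nₕ with Wₕ = Nₕ/N, N = 12503.
East: Wₕ = 0.16955931; term = 0.16955931²·(1 − 0.11367925)·4.15/241 = 4.387986 × 10^-4.
North: Wₕ = 0.83044069; term = 0.83044069²·(1 − 0.01569874)·0.3281/163 = 0.0013663561.
Sum = 0.0018051547.
SE = √(0.0018051547) = 0.0425.

0.0425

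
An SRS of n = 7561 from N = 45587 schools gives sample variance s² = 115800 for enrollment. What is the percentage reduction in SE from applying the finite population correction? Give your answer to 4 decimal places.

f = n/N = 7561/45587 = 0.16585869.
SE_no-fpc = √(s²/n) = 3.9134939; SE_fpc = √((1−f)s²/n) = 3.5742463.
Ratio = √(1−f) = 0.91331337. Reduction = 100·(1 − 0.91331337) = 8.6687%.

8.6687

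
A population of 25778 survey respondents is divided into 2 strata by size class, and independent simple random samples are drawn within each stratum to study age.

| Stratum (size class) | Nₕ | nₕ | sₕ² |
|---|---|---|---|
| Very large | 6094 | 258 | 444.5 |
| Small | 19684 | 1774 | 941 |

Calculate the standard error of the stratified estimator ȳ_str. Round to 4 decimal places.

Var(ȳ_str) = Σₕ Wₕ²(1 − fₕ)sₕ²/nₕ with Wₕ = Nₕ/N, N = 25778.
Very large: Wₕ = 0.23640313; term = 0.23640313²·(1 − 0.04233672)·444.5/258 = 0.092208584.
Small: Wₕ = 0.76359687; term = 0.76359687²·(1 − 0.09012396)·941/1774 = 0.28141453.
Sum = 0.37362311.
SE = √(0.37362311) = 0.6112.

0.6112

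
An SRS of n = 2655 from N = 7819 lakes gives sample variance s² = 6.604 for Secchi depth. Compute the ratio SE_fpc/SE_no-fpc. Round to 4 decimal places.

f = n/N = 2655/7819 = 0.33955749.
SE_no-fpc = √(s²/n) = 0.049873663; SE_fpc = √((1−f)s²/n) = 0.040531136.
Ratio = √(1−f) = 0.81267614.

0.8127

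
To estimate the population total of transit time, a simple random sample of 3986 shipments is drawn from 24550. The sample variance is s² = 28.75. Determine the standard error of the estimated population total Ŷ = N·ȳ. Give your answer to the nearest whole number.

Var(Ŷ) = N²·Var(ȳ) = N²·(1 − n/N)·s²/n.
f = 3986/24550 = 0.16236253; Var(ȳ) = 0.83763747·28.75/3986 = 0.0060416652.
Var(Ŷ) = 24550² · 0.0060416652 = 3.6413267 × 10^6.
SE(Ŷ) = √(3.6413267 × 10^6) = 1908.

1908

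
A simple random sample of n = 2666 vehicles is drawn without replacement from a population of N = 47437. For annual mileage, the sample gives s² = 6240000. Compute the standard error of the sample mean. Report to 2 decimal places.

47.00

Under SRS without replacement, Var(ȳ) = (1 − f)·s²/n with f = n/N = 2666/47437 = 0.05620086.
Var(ȳ) = (1 − 0.05620086)·6240000/2666 = 0.94379914·2340.5851 = 2209.0423.
SE(ȳ) = √(2209.0423) = 47.00.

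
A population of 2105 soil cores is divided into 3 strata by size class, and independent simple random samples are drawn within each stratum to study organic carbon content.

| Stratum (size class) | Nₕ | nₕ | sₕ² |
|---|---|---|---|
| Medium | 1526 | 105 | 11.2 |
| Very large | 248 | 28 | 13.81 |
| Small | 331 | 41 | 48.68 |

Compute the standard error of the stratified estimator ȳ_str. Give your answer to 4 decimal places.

0.2898

Var(ȳ_str) = Σₕ Wₕ²(1 − fₕ)sₕ²/nₕ with Wₕ = Nₕ/N, N = 2105.
Medium: Wₕ = 0.72494062; term = 0.72494062²·(1 − 0.06880734)·11.2/105 = 0.052200316.
Very large: Wₕ = 0.11781473; term = 0.11781473²·(1 − 0.11290323)·13.81/28 = 0.0060730353.
Small: Wₕ = 0.15724466; term = 0.15724466²·(1 − 0.12386707)·48.68/41 = 0.025721039.
Sum = 0.08399439.
SE = √(0.08399439) = 0.2898.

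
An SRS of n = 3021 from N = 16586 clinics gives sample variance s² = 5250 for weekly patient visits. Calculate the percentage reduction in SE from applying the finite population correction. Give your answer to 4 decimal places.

f = n/N = 3021/16586 = 0.18214157.
SE_no-fpc = √(s²/n) = 1.3182698; SE_fpc = √((1−f)s²/n) = 1.1921842.
Ratio = √(1−f) = 0.90435526. Reduction = 100·(1 − 0.90435526) = 9.5645%.

9.5645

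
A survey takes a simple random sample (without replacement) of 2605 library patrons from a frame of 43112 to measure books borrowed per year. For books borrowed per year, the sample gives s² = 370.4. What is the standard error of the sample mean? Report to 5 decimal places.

0.36551

Under SRS without replacement, Var(ȳ) = (1 − f)·s²/n with f = n/N = 2605/43112 = 0.06042401.
Var(ȳ) = (1 − 0.06042401)·370.4/2605 = 0.93957599·0.1421881 = 0.13359652.
SE(ȳ) = √(0.13359652) = 0.36551.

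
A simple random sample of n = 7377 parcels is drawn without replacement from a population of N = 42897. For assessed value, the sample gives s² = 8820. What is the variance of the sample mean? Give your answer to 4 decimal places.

Under SRS without replacement, Var(ȳ) = (1 − f)·s²/n with f = n/N = 7377/42897 = 0.17197007.
Var(ȳ) = (1 − 0.17197007)·8820/7377 = 0.82802993·1.195608 = 0.98999919.

0.9900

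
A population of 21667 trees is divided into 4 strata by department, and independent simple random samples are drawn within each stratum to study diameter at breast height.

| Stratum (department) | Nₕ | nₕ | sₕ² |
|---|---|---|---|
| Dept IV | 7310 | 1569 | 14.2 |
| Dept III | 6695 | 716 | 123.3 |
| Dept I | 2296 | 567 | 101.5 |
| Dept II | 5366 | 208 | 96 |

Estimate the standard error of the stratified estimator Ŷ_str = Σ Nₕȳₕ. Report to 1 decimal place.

4556.1

Var(Ŷ_str) = Σₕ Nₕ²(1 − fₕ)sₕ²/nₕ.
Dept IV: 7310²·(1 − 1569/7310)·14.2/1569 = 379813.44.
Dept III: 6695²·(1 − 716/6695)·123.3/716 = 6.8933319 × 10^6.
Dept I: 2296²·(1 − 567/2296)·101.5/567 = 710640.35.
Dept II: 5366²·(1 − 208/5366)·96/208 = 1.2774382 × 10^7.
Sum = 2.0758168 × 10^7.
SE = √(2.0758168 × 10^7) = 4556.1.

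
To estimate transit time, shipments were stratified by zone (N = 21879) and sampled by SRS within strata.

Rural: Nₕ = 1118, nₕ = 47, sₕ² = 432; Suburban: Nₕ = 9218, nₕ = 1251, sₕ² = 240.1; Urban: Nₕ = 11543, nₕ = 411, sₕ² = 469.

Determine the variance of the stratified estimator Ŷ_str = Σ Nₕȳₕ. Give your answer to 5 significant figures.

Var(Ŷ_str) = Σₕ Nₕ²(1 − fₕ)sₕ²/nₕ.
Rural: 1118²·(1 − 47/1118)·432/47 = 1.1005687 × 10^7.
Suburban: 9218²·(1 − 1251/9218)·240.1/1251 = 1.4095042 × 10^7.
Urban: 11543²·(1 − 411/11543)·469/411 = 1.4663003 × 10^8.
Sum = 1.7173076 × 10^8.

1.7173 × 10^8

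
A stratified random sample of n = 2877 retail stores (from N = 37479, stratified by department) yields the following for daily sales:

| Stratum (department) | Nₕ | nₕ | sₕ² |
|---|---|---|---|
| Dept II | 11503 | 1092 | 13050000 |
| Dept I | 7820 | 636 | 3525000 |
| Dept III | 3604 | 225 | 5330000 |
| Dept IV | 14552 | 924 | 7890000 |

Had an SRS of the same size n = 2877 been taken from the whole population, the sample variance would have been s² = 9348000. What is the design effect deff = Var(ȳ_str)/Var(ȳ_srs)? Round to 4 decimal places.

Var(ȳ_str) = Σ Wₕ²(1−fₕ)sₕ²/nₕ with Wₕ = Nₕ/37479:
  Dept II: (11503/37479)²·(1−1092/11503)·13050000/1092 = 1018.8622
  Dept I: (7820/37479)²·(1−636/7820)·3525000/636 = 221.666
  Dept III: (3604/37479)²·(1−225/3604)·5330000/225 = 205.37221
  Dept IV: (14552/37479)²·(1−924/14552)·7890000/924 = 1205.5462
  → Var(ȳ_str) = 2651.4466.
Var(ȳ_srs) = (1 − 2877/37479)·9348000/2877 = 2999.7983.
deff = 2651.4466 / 2999.7983 = 0.8839.

0.8839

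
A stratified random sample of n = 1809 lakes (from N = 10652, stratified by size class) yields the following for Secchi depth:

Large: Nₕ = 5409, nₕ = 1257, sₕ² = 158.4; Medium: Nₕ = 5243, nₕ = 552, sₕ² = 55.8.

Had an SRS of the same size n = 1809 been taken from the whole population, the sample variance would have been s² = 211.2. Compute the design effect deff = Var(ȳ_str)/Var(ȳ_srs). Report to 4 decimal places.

Var(ȳ_str) = Σ Wₕ²(1−fₕ)sₕ²/nₕ with Wₕ = Nₕ/10652:
  Large: (5409/10652)²·(1−1257/5409)·158.4/1257 = 0.024942036
  Medium: (5243/10652)²·(1−552/5243)·55.8/552 = 0.021911802
  → Var(ȳ_str) = 0.046853838.
Var(ȳ_srs) = (1 − 1809/10652)·211.2/1809 = 0.096922323.
deff = 0.046853838 / 0.096922323 = 0.4834.

0.4834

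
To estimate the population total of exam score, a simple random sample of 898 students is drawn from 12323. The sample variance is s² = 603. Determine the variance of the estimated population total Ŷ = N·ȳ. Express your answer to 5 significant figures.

Var(Ŷ) = N²·Var(ȳ) = N²·(1 − n/N)·s²/n.
f = 898/12323 = 0.07287187; Var(ȳ) = 0.92712813·603/898 = 0.62255932.
Var(Ŷ) = 12323² · 0.62255932 = 9.4539573 × 10^7.

9.4540 × 10^7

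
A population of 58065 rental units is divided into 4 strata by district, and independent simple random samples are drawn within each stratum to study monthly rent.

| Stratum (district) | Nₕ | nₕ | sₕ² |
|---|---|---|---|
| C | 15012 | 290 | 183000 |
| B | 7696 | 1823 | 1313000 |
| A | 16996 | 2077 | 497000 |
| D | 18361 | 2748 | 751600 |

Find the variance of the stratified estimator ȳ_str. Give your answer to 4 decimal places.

Var(ȳ_str) = Σₕ Wₕ²(1 − fₕ)sₕ²/nₕ with Wₕ = Nₕ/N, N = 58065.
C: Wₕ = 0.25853785; term = 0.25853785²·(1 − 0.01931788)·183000/290 = 41.364673.
B: Wₕ = 0.13254112; term = 0.13254112²·(1 − 0.23687630)·1313000/1823 = 9.6554886.
A: Wₕ = 0.29270645; term = 0.29270645²·(1 − 0.12220522)·497000/2077 = 17.996061.
D: Wₕ = 0.31621459; term = 0.31621459²·(1 − 0.14966505)·751600/2748 = 23.255403.
Sum = 92.271626.

92.2716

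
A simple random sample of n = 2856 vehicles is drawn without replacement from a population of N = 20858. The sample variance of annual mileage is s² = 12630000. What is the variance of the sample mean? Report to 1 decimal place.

Under SRS without replacement, Var(ȳ) = (1 − f)·s²/n with f = n/N = 2856/20858 = 0.13692588.
Var(ȳ) = (1 − 0.13692588)·12630000/2856 = 0.86307412·4422.2689 = 3816.7458.

3816.7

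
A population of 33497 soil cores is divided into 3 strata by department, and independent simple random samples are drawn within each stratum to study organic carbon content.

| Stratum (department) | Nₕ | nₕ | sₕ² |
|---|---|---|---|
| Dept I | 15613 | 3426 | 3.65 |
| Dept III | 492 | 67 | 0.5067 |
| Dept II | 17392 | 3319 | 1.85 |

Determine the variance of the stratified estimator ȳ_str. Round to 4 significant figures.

Var(ȳ_str) = Σₕ Wₕ²(1 − fₕ)sₕ²/nₕ with Wₕ = Nₕ/N, N = 33497.
Dept I: Wₕ = 0.46610144; term = 0.46610144²·(1 − 0.21943252)·3.65/3426 = 1.8066618 × 10^-4.
Dept III: Wₕ = 0.01468788; term = 0.01468788²·(1 − 0.13617886)·0.5067/67 = 1.4093482 × 10^-6.
Dept II: Wₕ = 0.51921068; term = 0.51921068²·(1 − 0.19083487)·1.85/3319 = 1.2158748 × 10^-4.
Sum = 3.0366301 × 10^-4.

3.037 × 10^-4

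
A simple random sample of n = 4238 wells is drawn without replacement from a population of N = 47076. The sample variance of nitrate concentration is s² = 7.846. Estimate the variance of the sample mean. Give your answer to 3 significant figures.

Under SRS without replacement, Var(ȳ) = (1 − f)·s²/n with f = n/N = 4238/47076 = 0.09002464.
Var(ȳ) = (1 − 0.09002464)·7.846/4238 = 0.90997536·0.001851345 = 0.0016846783.

0.00168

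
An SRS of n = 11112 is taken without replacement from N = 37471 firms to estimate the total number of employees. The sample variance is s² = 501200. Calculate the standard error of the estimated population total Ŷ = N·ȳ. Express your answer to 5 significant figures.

211070

Var(Ŷ) = N²·Var(ȳ) = N²·(1 − n/N)·s²/n.
f = 11112/37471 = 0.29654933; Var(ȳ) = 0.70345067·501200/11112 = 31.728714.
Var(Ŷ) = 37471² · 31.728714 = 4.4549521 × 10^10.
SE(Ŷ) = √(4.4549521 × 10^10) = 211070.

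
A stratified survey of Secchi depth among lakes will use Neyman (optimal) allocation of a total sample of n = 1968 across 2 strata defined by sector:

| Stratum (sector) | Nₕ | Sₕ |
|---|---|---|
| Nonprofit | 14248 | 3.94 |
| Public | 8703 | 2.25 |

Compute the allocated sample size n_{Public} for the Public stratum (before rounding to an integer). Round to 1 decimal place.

508.9

Neyman allocation: nₕ = n·NₕSₕ / Σⱼ NⱼSⱼ.
Σ NⱼSⱼ = 14248·3.94 + 8703·2.25 = 75718.87.
n_{Public} = 1968·8703·2.25 / 75718.87 = 508.9.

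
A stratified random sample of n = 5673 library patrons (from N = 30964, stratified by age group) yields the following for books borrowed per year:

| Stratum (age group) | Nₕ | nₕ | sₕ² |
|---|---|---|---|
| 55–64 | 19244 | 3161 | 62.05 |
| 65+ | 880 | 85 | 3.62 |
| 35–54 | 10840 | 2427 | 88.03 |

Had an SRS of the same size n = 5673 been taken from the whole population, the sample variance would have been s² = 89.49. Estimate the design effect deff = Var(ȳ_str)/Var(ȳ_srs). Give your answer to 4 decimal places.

0.7620

Var(ȳ_str) = Σ Wₕ²(1−fₕ)sₕ²/nₕ with Wₕ = Nₕ/30964:
  55–64: (19244/30964)²·(1−3161/19244)·62.05/3161 = 0.0063367355
  65+: (880/30964)²·(1−85/880)·3.62/85 = 3.1076015 × 10^-5
  35–54: (10840/30964)²·(1−2427/10840)·88.03/2427 = 0.0034500626
  → Var(ȳ_str) = 0.0098178741.
Var(ȳ_srs) = (1 − 5673/30964)·89.49/5673 = 0.012884592.
deff = 0.0098178741 / 0.012884592 = 0.7620.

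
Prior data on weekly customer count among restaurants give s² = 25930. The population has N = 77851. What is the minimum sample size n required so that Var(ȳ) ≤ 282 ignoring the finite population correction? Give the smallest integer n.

92

Without fpc, n₀ = s²/D = 25930/282 = 91.9504.
Rounding up, n = 92.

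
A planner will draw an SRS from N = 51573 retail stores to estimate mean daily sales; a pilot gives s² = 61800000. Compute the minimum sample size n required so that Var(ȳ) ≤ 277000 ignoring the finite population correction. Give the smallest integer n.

224

Without fpc, n₀ = s²/D = 61800000/277000 = 223.1047.
Rounding up, n = 224.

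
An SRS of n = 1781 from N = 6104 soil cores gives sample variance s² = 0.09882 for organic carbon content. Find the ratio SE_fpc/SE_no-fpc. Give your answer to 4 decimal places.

f = n/N = 1781/6104 = 0.29177588.
SE_no-fpc = √(s²/n) = 0.0074488712; SE_fpc = √((1−f)s²/n) = 0.006268676.
Ratio = √(1−f) = 0.84156052.

0.8416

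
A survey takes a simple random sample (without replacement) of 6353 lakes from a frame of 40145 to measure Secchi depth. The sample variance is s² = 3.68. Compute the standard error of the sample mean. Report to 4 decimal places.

0.0221

Under SRS without replacement, Var(ȳ) = (1 − f)·s²/n with f = n/N = 6353/40145 = 0.15825134.
Var(ȳ) = (1 − 0.15825134)·3.68/6353 = 0.84174866·5.792539 × 10^-4 = 4.8758619 × 10^-4.
SE(ȳ) = √(4.8758619 × 10^-4) = 0.0221.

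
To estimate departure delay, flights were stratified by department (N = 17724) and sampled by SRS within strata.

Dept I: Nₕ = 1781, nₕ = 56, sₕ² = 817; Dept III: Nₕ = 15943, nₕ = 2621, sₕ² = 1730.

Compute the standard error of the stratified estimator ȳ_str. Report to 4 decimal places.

0.7674

Var(ȳ_str) = Σₕ Wₕ²(1 − fₕ)sₕ²/nₕ with Wₕ = Nₕ/N, N = 17724.
Dept I: Wₕ = 0.10048522; term = 0.10048522²·(1 − 0.03144301)·817/56 = 0.14268015.
Dept III: Wₕ = 0.89951478; term = 0.89951478²·(1 − 0.16439817)·1730/2621 = 0.44626731.
Sum = 0.58894746.
SE = √(0.58894746) = 0.7674.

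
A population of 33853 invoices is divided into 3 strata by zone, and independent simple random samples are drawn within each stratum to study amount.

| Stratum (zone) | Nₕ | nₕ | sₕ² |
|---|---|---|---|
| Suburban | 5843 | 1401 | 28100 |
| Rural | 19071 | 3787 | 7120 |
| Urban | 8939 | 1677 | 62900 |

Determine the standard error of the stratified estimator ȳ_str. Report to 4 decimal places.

Var(ȳ_str) = Σₕ Wₕ²(1 − fₕ)sₕ²/nₕ with Wₕ = Nₕ/N, N = 33853.
Suburban: Wₕ = 0.17259918; term = 0.17259918²·(1 − 0.23977409)·28100/1401 = 0.45424306.
Rural: Wₕ = 0.56334741; term = 0.56334741²·(1 − 0.19857375)·7120/3787 = 0.47819041.
Urban: Wₕ = 0.26405341; term = 0.26405341²·(1 − 0.18760488)·62900/1677 = 2.1245573.
Sum = 3.0569908.
SE = √(3.0569908) = 1.7484.

1.7484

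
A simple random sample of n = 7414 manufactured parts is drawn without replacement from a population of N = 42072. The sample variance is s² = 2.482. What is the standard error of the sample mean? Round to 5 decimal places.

0.01661

Under SRS without replacement, Var(ȳ) = (1 − f)·s²/n with f = n/N = 7414/42072 = 0.17622172.
Var(ȳ) = (1 − 0.17622172)·2.482/7414 = 0.82377828·3.3477205 × 10^-4 = 2.7577795 × 10^-4.
SE(ȳ) = √(2.7577795 × 10^-4) = 0.01661.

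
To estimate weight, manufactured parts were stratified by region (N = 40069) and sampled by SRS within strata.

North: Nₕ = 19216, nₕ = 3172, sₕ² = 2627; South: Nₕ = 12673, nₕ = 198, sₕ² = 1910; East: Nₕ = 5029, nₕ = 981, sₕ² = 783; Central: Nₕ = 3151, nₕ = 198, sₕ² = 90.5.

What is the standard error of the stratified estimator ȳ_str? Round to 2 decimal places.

1.06

Var(ȳ_str) = Σₕ Wₕ²(1 − fₕ)sₕ²/nₕ with Wₕ = Nₕ/N, N = 40069.
North: Wₕ = 0.47957274; term = 0.47957274²·(1 − 0.16507077)·2627/3172 = 0.15903237.
South: Wₕ = 0.31627942; term = 0.31627942²·(1 − 0.01562377)·1910/198 = 0.94988528.
East: Wₕ = 0.12550850; term = 0.12550850²·(1 − 0.19506860)·783/981 = 0.010120405.
Central: Wₕ = 0.07863935; term = 0.07863935²·(1 − 0.06283719)·90.5/198 = 0.0026489773.
Sum = 1.121687.
SE = √(1.121687) = 1.06.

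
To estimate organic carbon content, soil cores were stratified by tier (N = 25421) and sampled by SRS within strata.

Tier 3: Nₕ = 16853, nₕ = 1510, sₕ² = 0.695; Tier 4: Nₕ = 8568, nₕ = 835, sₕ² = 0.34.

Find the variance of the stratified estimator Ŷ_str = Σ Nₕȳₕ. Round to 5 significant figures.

Var(Ŷ_str) = Σₕ Nₕ²(1 − fₕ)sₕ²/nₕ.
Tier 3: 16853²·(1 − 1510/16853)·0.695/1510 = 119013.26.
Tier 4: 8568²·(1 − 835/8568)·0.34/835 = 26978.631.
Sum = 145991.89.

145990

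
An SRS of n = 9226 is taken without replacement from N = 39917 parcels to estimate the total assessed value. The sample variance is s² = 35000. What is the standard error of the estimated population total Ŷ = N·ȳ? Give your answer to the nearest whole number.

Var(Ŷ) = N²·Var(ȳ) = N²·(1 − n/N)·s²/n.
f = 9226/39917 = 0.23112959; Var(ȳ) = 0.76887041·35000/9226 = 2.9168073.
Var(Ŷ) = 39917² · 2.9168073 = 4.6475442 × 10^9.
SE(Ŷ) = √(4.6475442 × 10^9) = 68173.

68173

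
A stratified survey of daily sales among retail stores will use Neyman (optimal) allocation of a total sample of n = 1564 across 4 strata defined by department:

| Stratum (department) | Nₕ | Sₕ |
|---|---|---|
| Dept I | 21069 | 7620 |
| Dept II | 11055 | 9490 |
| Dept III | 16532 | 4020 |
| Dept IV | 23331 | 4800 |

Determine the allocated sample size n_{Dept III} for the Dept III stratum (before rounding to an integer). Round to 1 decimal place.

234.2

Neyman allocation: nₕ = n·NₕSₕ / Σⱼ NⱼSⱼ.
Σ NⱼSⱼ = 21069·7620 + 11055·9490 + 16532·4020 + 23331·4800 = 4.4390517 × 10^8.
n_{Dept III} = 1564·16532·4020 / (4.4390517 × 10^8) = 234.2.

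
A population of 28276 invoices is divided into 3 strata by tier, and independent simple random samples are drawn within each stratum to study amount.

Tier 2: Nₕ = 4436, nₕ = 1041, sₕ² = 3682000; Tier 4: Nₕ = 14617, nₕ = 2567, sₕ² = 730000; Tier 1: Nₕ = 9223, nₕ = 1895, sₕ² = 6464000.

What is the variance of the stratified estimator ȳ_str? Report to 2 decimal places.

Var(ȳ_str) = Σₕ Wₕ²(1 − fₕ)sₕ²/nₕ with Wₕ = Nₕ/N, N = 28276.
Tier 2: Wₕ = 0.15688216; term = 0.15688216²·(1 − 0.23467087)·3682000/1041 = 66.62365.
Tier 4: Wₕ = 0.51694016; term = 0.51694016²·(1 − 0.17561743)·730000/2567 = 62.647874.
Tier 1: Wₕ = 0.32617768; term = 0.32617768²·(1 − 0.20546460)·6464000/1895 = 288.34595.
Sum = 417.61747.

417.62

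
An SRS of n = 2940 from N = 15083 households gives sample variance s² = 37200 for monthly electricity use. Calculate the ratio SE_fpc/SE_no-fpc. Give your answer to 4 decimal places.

f = n/N = 2940/15083 = 0.19492143.
SE_no-fpc = √(s²/n) = 3.5571142; SE_fpc = √((1−f)s²/n) = 3.1916623.
Ratio = √(1−f) = 0.89726170.

0.8973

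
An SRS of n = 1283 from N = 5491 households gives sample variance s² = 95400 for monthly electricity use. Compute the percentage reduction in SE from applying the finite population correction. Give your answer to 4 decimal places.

12.4589

f = n/N = 1283/5491 = 0.23365507.
SE_no-fpc = √(s²/n) = 8.6230491; SE_fpc = √((1−f)s²/n) = 7.5487145.
Ratio = √(1−f) = 0.87541129. Reduction = 100·(1 − 0.87541129) = 12.4589%.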